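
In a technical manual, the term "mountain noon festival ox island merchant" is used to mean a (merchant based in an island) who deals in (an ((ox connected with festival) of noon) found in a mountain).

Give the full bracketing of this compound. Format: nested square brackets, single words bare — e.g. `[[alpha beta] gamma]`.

Overall it is a kind of merchant (specifically "island merchant"); the modifier is "mountain noon festival ox".
Inside "mountain noon festival ox": head "ox" (specifically "noon festival ox"), modifier "mountain".
Inside "noon festival ox": head "ox" (specifically "festival ox"), modifier "noon".
Inside "festival ox": head "ox", modifier "festival".
Inside "island merchant": head "merchant", modifier "island".
Assembled: [[mountain [noon [festival ox]]] [island merchant]].

[[mountain [noon [festival ox]]] [island merchant]]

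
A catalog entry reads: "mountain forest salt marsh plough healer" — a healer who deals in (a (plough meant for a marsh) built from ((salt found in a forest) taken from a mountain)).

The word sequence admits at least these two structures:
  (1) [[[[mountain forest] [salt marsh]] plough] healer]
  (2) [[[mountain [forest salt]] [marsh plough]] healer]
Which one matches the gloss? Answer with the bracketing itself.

The paraphrase's head is the "healer" part ("healer"); its modifier is "mountain forest salt marsh plough".
That top-level split, carried through the inner groups, gives [[[mountain [forest salt]] [marsh plough]] healer].

[[[mountain [forest salt]] [marsh plough]] healer]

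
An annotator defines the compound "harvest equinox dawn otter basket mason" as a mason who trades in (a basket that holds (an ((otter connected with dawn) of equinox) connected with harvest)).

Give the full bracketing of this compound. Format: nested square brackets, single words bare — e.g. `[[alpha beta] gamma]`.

[[[harvest [equinox [dawn otter]]] basket] mason]

The outermost head in the paraphrase is "mason", modified by "harvest equinox dawn otter basket".
"harvest equinox dawn otter basket" → head "basket", modifier "harvest equinox dawn otter".
"harvest equinox dawn otter" → head "otter" (specifically "equinox dawn otter"), modifier "harvest".
"equinox dawn otter" → head "otter" (specifically "dawn otter"), modifier "equinox".
"dawn otter" → head "otter", modifier "dawn".
So the structure is [[[harvest [equinox [dawn otter]]] basket] mason].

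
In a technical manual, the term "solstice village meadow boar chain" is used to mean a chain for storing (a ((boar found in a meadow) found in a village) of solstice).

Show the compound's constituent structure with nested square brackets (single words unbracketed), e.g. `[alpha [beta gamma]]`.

At the top level: head "chain"; modifier "solstice village meadow boar".
Within "solstice village meadow boar", the head is "boar" (specifically "village meadow boar") and the modifier is "solstice".
Within "village meadow boar", the head is "boar" (specifically "meadow boar") and the modifier is "village".
Within "meadow boar", the head is "boar" and the modifier is "meadow".
So the structure is [[solstice [village [meadow boar]]] chain].

[[solstice [village [meadow boar]]] chain]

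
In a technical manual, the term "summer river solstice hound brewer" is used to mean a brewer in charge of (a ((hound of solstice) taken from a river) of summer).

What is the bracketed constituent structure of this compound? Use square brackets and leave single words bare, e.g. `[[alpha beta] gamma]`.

At the top level: head "brewer"; modifier "summer river solstice hound".
Within "summer river solstice hound", the head is "hound" (specifically "river solstice hound") and the modifier is "summer".
Within "river solstice hound", the head is "hound" (specifically "solstice hound") and the modifier is "river".
Within "solstice hound", the head is "hound" and the modifier is "solstice".
Assembled: [[summer [river [solstice hound]]] brewer].

[[summer [river [solstice hound]]] brewer]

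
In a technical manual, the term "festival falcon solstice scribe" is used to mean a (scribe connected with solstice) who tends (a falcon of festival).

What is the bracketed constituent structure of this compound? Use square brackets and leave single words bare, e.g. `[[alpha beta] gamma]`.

[[festival falcon] [solstice scribe]]

Whole compound: head "scribe" (specifically "solstice scribe"), modifier "festival falcon".
Within "festival falcon", the head is "falcon" and the modifier is "festival".
Within "solstice scribe", the head is "scribe" and the modifier is "solstice".
So the structure is [[festival falcon] [solstice scribe]].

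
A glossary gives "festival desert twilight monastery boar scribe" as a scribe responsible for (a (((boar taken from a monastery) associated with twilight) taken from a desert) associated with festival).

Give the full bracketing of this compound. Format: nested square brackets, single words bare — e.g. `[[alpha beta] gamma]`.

Overall it is a kind of scribe; the modifier is "festival desert twilight monastery boar".
Inside "festival desert twilight monastery boar": head "boar" (specifically "desert twilight monastery boar"), modifier "festival".
Inside "desert twilight monastery boar": head "boar" (specifically "twilight monastery boar"), modifier "desert".
Inside "twilight monastery boar": head "boar" (specifically "monastery boar"), modifier "twilight".
Inside "monastery boar": head "boar", modifier "monastery".
Putting it together: [[festival [desert [twilight [monastery boar]]]] scribe].

[[festival [desert [twilight [monastery boar]]]] scribe]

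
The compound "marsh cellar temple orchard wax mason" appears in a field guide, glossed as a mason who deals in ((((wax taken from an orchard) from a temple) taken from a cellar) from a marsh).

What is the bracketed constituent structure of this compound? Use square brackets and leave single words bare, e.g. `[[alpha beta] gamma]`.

[[marsh [cellar [temple [orchard wax]]]] mason]

Overall it is a kind of mason; the modifier is "marsh cellar temple orchard wax".
Inside "marsh cellar temple orchard wax": head "wax" (specifically "cellar temple orchard wax"), modifier "marsh".
Inside "cellar temple orchard wax": head "wax" (specifically "temple orchard wax"), modifier "cellar".
Inside "temple orchard wax": head "wax" (specifically "orchard wax"), modifier "temple".
Inside "orchard wax": head "wax", modifier "orchard".
So the structure is [[marsh [cellar [temple [orchard wax]]]] mason].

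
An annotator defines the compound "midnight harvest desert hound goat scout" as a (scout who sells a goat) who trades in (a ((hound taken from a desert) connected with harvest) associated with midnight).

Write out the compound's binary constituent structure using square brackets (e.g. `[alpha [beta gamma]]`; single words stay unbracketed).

[[midnight [harvest [desert hound]]] [goat scout]]

At the top level: head "scout" (specifically "goat scout"); modifier "midnight harvest desert hound".
Within "midnight harvest desert hound", the head is "hound" (specifically "harvest desert hound") and the modifier is "midnight".
Within "harvest desert hound", the head is "hound" (specifically "desert hound") and the modifier is "harvest".
Within "desert hound", the head is "hound" and the modifier is "desert".
Within "goat scout", the head is "scout" and the modifier is "goat".
Putting it together: [[midnight [harvest [desert hound]]] [goat scout]].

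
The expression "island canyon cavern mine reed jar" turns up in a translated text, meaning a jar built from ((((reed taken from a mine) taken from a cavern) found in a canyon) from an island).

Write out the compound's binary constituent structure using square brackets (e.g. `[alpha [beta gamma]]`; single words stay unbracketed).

Whole compound: head "jar", modifier "island canyon cavern mine reed".
Within "island canyon cavern mine reed", the head is "reed" (specifically "canyon cavern mine reed") and the modifier is "island".
Within "canyon cavern mine reed", the head is "reed" (specifically "cavern mine reed") and the modifier is "canyon".
Within "cavern mine reed", the head is "reed" (specifically "mine reed") and the modifier is "cavern".
Within "mine reed", the head is "reed" and the modifier is "mine".
So the structure is [[island [canyon [cavern [mine reed]]]] jar].

[[island [canyon [cavern [mine reed]]]] jar]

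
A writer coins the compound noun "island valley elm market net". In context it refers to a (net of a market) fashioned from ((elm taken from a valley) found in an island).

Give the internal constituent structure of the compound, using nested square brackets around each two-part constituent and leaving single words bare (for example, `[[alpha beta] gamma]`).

[[island [valley elm]] [market net]]

The outermost head in the paraphrase is "net" (specifically "market net"), modified by "island valley elm".
"island valley elm" → head "elm" (specifically "valley elm"), modifier "island".
"valley elm" → head "elm", modifier "valley".
"market net" → head "net", modifier "market".
Assembled: [[island [valley elm]] [market net]].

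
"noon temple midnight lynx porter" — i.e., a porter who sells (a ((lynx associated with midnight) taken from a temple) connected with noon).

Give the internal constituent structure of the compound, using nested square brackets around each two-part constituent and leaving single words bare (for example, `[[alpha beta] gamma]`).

Whole compound: head "porter", modifier "noon temple midnight lynx".
"noon temple midnight lynx" → head "lynx" (specifically "temple midnight lynx"), modifier "noon".
"temple midnight lynx" → head "lynx" (specifically "midnight lynx"), modifier "temple".
"midnight lynx" → head "lynx", modifier "midnight".
So the structure is [[noon [temple [midnight lynx]]] porter].

[[noon [temple [midnight lynx]]] porter]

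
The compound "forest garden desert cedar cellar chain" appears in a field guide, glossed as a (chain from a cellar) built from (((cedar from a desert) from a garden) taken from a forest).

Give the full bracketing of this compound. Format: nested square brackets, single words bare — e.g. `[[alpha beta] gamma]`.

Whole compound: head "chain" (specifically "cellar chain"), modifier "forest garden desert cedar".
"forest garden desert cedar" → head "cedar" (specifically "garden desert cedar"), modifier "forest".
"garden desert cedar" → head "cedar" (specifically "desert cedar"), modifier "garden".
"desert cedar" → head "cedar", modifier "desert".
"cellar chain" → head "chain", modifier "cellar".
So the structure is [[forest [garden [desert cedar]]] [cellar chain]].

[[forest [garden [desert cedar]]] [cellar chain]]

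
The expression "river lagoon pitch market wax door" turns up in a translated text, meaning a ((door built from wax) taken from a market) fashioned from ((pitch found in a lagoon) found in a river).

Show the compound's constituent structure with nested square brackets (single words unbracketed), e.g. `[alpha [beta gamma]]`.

[[river [lagoon pitch]] [market [wax door]]]

At the top level: head "door" (specifically "market wax door"); modifier "river lagoon pitch".
Inside "river lagoon pitch": head "pitch" (specifically "lagoon pitch"), modifier "river".
Inside "lagoon pitch": head "pitch", modifier "lagoon".
Inside "market wax door": head "door" (specifically "wax door"), modifier "market".
Inside "wax door": head "door", modifier "wax".
Putting it together: [[river [lagoon pitch]] [market [wax door]]].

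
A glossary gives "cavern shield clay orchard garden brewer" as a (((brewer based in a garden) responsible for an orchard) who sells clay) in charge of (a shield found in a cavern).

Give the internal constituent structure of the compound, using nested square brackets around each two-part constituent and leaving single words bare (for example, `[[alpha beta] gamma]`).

[[cavern shield] [clay [orchard [garden brewer]]]]

The outermost head in the paraphrase is "brewer" (specifically "clay orchard garden brewer"), modified by "cavern shield".
Within "cavern shield", the head is "shield" and the modifier is "cavern".
Within "clay orchard garden brewer", the head is "brewer" (specifically "orchard garden brewer") and the modifier is "clay".
Within "orchard garden brewer", the head is "brewer" (specifically "garden brewer") and the modifier is "orchard".
Within "garden brewer", the head is "brewer" and the modifier is "garden".
So the structure is [[cavern shield] [clay [orchard [garden brewer]]]].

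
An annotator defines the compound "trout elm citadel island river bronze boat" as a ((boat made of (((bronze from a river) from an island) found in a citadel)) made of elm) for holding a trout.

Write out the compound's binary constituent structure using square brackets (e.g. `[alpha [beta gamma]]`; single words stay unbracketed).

Whole compound: head "boat" (specifically "elm citadel island river bronze boat"), modifier "trout".
Inside "elm citadel island river bronze boat": head "boat" (specifically "citadel island river bronze boat"), modifier "elm".
Inside "citadel island river bronze boat": head "boat", modifier "citadel island river bronze".
Inside "citadel island river bronze": head "bronze" (specifically "island river bronze"), modifier "citadel".
Inside "island river bronze": head "bronze" (specifically "river bronze"), modifier "island".
Inside "river bronze": head "bronze", modifier "river".
Putting it together: [trout [elm [[citadel [island [river bronze]]] boat]]].

[trout [elm [[citadel [island [river bronze]]] boat]]]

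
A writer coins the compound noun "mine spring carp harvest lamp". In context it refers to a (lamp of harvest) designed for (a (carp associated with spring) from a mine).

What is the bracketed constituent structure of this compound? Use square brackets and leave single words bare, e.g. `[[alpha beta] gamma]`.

Overall it is a kind of lamp (specifically "harvest lamp"); the modifier is "mine spring carp".
Within "mine spring carp", the head is "carp" (specifically "spring carp") and the modifier is "mine".
Within "spring carp", the head is "carp" and the modifier is "spring".
Within "harvest lamp", the head is "lamp" and the modifier is "harvest".
So the structure is [[mine [spring carp]] [harvest lamp]].

[[mine [spring carp]] [harvest lamp]]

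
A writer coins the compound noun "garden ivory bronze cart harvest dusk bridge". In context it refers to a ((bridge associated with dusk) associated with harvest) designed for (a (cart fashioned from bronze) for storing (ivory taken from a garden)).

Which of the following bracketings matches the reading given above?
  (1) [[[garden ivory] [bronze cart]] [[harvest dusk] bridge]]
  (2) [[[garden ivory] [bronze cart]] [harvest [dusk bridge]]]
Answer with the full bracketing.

[[[garden ivory] [bronze cart]] [harvest [dusk bridge]]]

The paraphrase's head is the "bridge" part ("harvest dusk bridge"); its modifier is "garden ivory bronze cart".
That top-level split, carried through the inner groups, gives [[[garden ivory] [bronze cart]] [harvest [dusk bridge]]].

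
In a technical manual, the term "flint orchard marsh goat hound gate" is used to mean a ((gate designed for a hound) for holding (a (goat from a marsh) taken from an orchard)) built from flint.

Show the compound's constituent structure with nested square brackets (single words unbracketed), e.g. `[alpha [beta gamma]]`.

At the top level: head "gate" (specifically "orchard marsh goat hound gate"); modifier "flint".
"orchard marsh goat hound gate" → head "gate" (specifically "hound gate"), modifier "orchard marsh goat".
"orchard marsh goat" → head "goat" (specifically "marsh goat"), modifier "orchard".
"marsh goat" → head "goat", modifier "marsh".
"hound gate" → head "gate", modifier "hound".
So the structure is [flint [[orchard [marsh goat]] [hound gate]]].

[flint [[orchard [marsh goat]] [hound gate]]]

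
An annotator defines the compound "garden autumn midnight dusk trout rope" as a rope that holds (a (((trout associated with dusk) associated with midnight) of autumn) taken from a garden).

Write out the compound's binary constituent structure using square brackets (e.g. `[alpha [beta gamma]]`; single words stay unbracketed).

[[garden [autumn [midnight [dusk trout]]]] rope]

Whole compound: head "rope", modifier "garden autumn midnight dusk trout".
Within "garden autumn midnight dusk trout", the head is "trout" (specifically "autumn midnight dusk trout") and the modifier is "garden".
Within "autumn midnight dusk trout", the head is "trout" (specifically "midnight dusk trout") and the modifier is "autumn".
Within "midnight dusk trout", the head is "trout" (specifically "dusk trout") and the modifier is "midnight".
Within "dusk trout", the head is "trout" and the modifier is "dusk".
So the structure is [[garden [autumn [midnight [dusk trout]]]] rope].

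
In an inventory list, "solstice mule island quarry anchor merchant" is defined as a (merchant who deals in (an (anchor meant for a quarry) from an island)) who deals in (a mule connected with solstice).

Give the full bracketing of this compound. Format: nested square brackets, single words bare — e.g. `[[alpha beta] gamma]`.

The outermost head in the paraphrase is "merchant" (specifically "island quarry anchor merchant"), modified by "solstice mule".
Within "solstice mule", the head is "mule" and the modifier is "solstice".
Within "island quarry anchor merchant", the head is "merchant" and the modifier is "island quarry anchor".
Within "island quarry anchor", the head is "anchor" (specifically "quarry anchor") and the modifier is "island".
Within "quarry anchor", the head is "anchor" and the modifier is "quarry".
Assembled: [[solstice mule] [[island [quarry anchor]] merchant]].

[[solstice mule] [[island [quarry anchor]] merchant]]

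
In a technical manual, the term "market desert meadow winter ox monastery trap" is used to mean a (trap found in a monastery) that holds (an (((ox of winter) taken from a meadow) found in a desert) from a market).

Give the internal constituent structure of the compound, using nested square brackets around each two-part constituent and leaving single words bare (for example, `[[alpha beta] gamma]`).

[[market [desert [meadow [winter ox]]]] [monastery trap]]

At the top level: head "trap" (specifically "monastery trap"); modifier "market desert meadow winter ox".
Inside "market desert meadow winter ox": head "ox" (specifically "desert meadow winter ox"), modifier "market".
Inside "desert meadow winter ox": head "ox" (specifically "meadow winter ox"), modifier "desert".
Inside "meadow winter ox": head "ox" (specifically "winter ox"), modifier "meadow".
Inside "winter ox": head "ox", modifier "winter".
Inside "monastery trap": head "trap", modifier "monastery".
Assembled: [[market [desert [meadow [winter ox]]]] [monastery trap]].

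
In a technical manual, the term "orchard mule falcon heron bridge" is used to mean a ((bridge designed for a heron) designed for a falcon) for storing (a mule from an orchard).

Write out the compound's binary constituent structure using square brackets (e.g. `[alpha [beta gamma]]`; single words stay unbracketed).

[[orchard mule] [falcon [heron bridge]]]

Whole compound: head "bridge" (specifically "falcon heron bridge"), modifier "orchard mule".
"orchard mule" → head "mule", modifier "orchard".
"falcon heron bridge" → head "bridge" (specifically "heron bridge"), modifier "falcon".
"heron bridge" → head "bridge", modifier "heron".
So the structure is [[orchard mule] [falcon [heron bridge]]].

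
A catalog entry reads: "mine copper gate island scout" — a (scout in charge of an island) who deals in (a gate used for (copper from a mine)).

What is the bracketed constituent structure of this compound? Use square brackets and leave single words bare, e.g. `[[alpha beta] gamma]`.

Whole compound: head "scout" (specifically "island scout"), modifier "mine copper gate".
"mine copper gate" → head "gate", modifier "mine copper".
"mine copper" → head "copper", modifier "mine".
"island scout" → head "scout", modifier "island".
So the structure is [[[mine copper] gate] [island scout]].

[[[mine copper] gate] [island scout]]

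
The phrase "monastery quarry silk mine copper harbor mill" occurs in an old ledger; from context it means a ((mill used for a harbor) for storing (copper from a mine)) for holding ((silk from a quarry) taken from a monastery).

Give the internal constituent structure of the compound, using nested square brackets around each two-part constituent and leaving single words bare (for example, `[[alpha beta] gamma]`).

[[monastery [quarry silk]] [[mine copper] [harbor mill]]]

Whole compound: head "mill" (specifically "mine copper harbor mill"), modifier "monastery quarry silk".
Inside "monastery quarry silk": head "silk" (specifically "quarry silk"), modifier "monastery".
Inside "quarry silk": head "silk", modifier "quarry".
Inside "mine copper harbor mill": head "mill" (specifically "harbor mill"), modifier "mine copper".
Inside "mine copper": head "copper", modifier "mine".
Inside "harbor mill": head "mill", modifier "harbor".
Putting it together: [[monastery [quarry silk]] [[mine copper] [harbor mill]]].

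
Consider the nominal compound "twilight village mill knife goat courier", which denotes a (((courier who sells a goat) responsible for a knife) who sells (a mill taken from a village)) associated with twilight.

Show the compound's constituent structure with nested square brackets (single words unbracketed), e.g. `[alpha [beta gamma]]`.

[twilight [[village mill] [knife [goat courier]]]]

The outermost head in the paraphrase is "courier" (specifically "village mill knife goat courier"), modified by "twilight".
Inside "village mill knife goat courier": head "courier" (specifically "knife goat courier"), modifier "village mill".
Inside "village mill": head "mill", modifier "village".
Inside "knife goat courier": head "courier" (specifically "goat courier"), modifier "knife".
Inside "goat courier": head "courier", modifier "goat".
Assembled: [twilight [[village mill] [knife [goat courier]]]].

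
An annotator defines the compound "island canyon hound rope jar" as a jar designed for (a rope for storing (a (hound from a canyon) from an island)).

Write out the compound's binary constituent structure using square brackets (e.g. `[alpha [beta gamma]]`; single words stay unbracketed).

Overall it is a kind of jar; the modifier is "island canyon hound rope".
"island canyon hound rope" → head "rope", modifier "island canyon hound".
"island canyon hound" → head "hound" (specifically "canyon hound"), modifier "island".
"canyon hound" → head "hound", modifier "canyon".
Assembled: [[[island [canyon hound]] rope] jar].

[[[island [canyon hound]] rope] jar]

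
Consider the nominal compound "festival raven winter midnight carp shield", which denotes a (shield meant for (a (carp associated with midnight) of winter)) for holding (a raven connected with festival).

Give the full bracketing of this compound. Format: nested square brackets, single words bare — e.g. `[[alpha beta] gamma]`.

At the top level: head "shield" (specifically "winter midnight carp shield"); modifier "festival raven".
Inside "festival raven": head "raven", modifier "festival".
Inside "winter midnight carp shield": head "shield", modifier "winter midnight carp".
Inside "winter midnight carp": head "carp" (specifically "midnight carp"), modifier "winter".
Inside "midnight carp": head "carp", modifier "midnight".
Putting it together: [[festival raven] [[winter [midnight carp]] shield]].

[[festival raven] [[winter [midnight carp]] shield]]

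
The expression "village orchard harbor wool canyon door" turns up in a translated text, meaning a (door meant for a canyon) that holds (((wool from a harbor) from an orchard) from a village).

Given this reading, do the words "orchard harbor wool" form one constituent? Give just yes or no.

The paraphrase groups the words so that "orchard harbor wool" is one unit: it corresponds to a single parenthesized sub-phrase.
The full structure is [[village [orchard [harbor wool]]] [canyon door]], in which [orchard harbor wool] is a constituent.

yes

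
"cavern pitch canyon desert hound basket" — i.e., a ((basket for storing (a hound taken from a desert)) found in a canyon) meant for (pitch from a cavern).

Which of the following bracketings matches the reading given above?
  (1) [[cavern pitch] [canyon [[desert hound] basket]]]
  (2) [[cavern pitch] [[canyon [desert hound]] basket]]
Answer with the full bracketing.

[[cavern pitch] [canyon [[desert hound] basket]]]

The paraphrase's head is the "basket" part ("canyon desert hound basket"); its modifier is "cavern pitch".
That top-level split, carried through the inner groups, gives [[cavern pitch] [canyon [[desert hound] basket]]].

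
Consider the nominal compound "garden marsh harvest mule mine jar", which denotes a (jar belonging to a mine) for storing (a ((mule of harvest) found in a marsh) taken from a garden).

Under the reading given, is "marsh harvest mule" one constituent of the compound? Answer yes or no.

The paraphrase groups the words so that "marsh harvest mule" is one unit: it corresponds to a single parenthesized sub-phrase.
The full structure is [[garden [marsh [harvest mule]]] [mine jar]], in which [marsh harvest mule] is a constituent.

yes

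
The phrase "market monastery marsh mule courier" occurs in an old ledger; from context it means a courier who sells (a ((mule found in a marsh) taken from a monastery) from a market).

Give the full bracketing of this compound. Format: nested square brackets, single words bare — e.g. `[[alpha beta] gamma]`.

[[market [monastery [marsh mule]]] courier]

Overall it is a kind of courier; the modifier is "market monastery marsh mule".
"market monastery marsh mule" → head "mule" (specifically "monastery marsh mule"), modifier "market".
"monastery marsh mule" → head "mule" (specifically "marsh mule"), modifier "monastery".
"marsh mule" → head "mule", modifier "marsh".
Putting it together: [[market [monastery [marsh mule]]] courier].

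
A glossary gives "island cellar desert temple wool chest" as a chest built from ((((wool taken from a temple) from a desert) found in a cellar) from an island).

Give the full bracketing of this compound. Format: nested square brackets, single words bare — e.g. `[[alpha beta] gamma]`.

[[island [cellar [desert [temple wool]]]] chest]

The outermost head in the paraphrase is "chest", modified by "island cellar desert temple wool".
Inside "island cellar desert temple wool": head "wool" (specifically "cellar desert temple wool"), modifier "island".
Inside "cellar desert temple wool": head "wool" (specifically "desert temple wool"), modifier "cellar".
Inside "desert temple wool": head "wool" (specifically "temple wool"), modifier "desert".
Inside "temple wool": head "wool", modifier "temple".
Putting it together: [[island [cellar [desert [temple wool]]]] chest].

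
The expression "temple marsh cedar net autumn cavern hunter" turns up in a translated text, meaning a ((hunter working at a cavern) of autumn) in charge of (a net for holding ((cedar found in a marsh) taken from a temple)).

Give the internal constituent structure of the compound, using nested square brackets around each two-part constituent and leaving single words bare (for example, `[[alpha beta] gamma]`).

[[[temple [marsh cedar]] net] [autumn [cavern hunter]]]

Whole compound: head "hunter" (specifically "autumn cavern hunter"), modifier "temple marsh cedar net".
Inside "temple marsh cedar net": head "net", modifier "temple marsh cedar".
Inside "temple marsh cedar": head "cedar" (specifically "marsh cedar"), modifier "temple".
Inside "marsh cedar": head "cedar", modifier "marsh".
Inside "autumn cavern hunter": head "hunter" (specifically "cavern hunter"), modifier "autumn".
Inside "cavern hunter": head "hunter", modifier "cavern".
Assembled: [[[temple [marsh cedar]] net] [autumn [cavern hunter]]].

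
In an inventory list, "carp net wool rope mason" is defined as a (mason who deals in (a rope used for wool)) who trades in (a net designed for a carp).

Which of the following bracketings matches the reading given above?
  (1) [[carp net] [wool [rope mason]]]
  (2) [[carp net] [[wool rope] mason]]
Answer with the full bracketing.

[[carp net] [[wool rope] mason]]

The paraphrase's head is the "mason" part ("wool rope mason"); its modifier is "carp net".
That top-level split, carried through the inner groups, gives [[carp net] [[wool rope] mason]].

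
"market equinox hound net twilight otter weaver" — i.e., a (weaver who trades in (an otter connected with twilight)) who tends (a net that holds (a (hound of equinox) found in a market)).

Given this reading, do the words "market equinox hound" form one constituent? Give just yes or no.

yes

The paraphrase groups the words so that "market equinox hound" is one unit: it corresponds to a single parenthesized sub-phrase.
The full structure is [[[market [equinox hound]] net] [[twilight otter] weaver]], in which [market equinox hound] is a constituent.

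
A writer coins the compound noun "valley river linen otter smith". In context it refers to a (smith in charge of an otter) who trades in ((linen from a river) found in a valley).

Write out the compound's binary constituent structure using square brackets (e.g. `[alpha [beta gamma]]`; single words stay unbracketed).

[[valley [river linen]] [otter smith]]

Overall it is a kind of smith (specifically "otter smith"); the modifier is "valley river linen".
"valley river linen" → head "linen" (specifically "river linen"), modifier "valley".
"river linen" → head "linen", modifier "river".
"otter smith" → head "smith", modifier "otter".
Putting it together: [[valley [river linen]] [otter smith]].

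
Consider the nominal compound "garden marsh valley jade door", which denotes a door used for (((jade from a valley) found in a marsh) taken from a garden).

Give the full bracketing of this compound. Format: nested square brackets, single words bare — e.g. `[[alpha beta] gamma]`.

[[garden [marsh [valley jade]]] door]

The outermost head in the paraphrase is "door", modified by "garden marsh valley jade".
Inside "garden marsh valley jade": head "jade" (specifically "marsh valley jade"), modifier "garden".
Inside "marsh valley jade": head "jade" (specifically "valley jade"), modifier "marsh".
Inside "valley jade": head "jade", modifier "valley".
Putting it together: [[garden [marsh [valley jade]]] door].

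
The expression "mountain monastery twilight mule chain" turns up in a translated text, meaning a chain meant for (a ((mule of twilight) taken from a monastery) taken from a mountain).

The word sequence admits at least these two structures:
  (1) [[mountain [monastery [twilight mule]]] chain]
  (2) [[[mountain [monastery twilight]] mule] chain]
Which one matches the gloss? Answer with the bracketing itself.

The paraphrase's head is the "chain" part ("chain"); its modifier is "mountain monastery twilight mule".
That top-level split, carried through the inner groups, gives [[mountain [monastery [twilight mule]]] chain].

[[mountain [monastery [twilight mule]]] chain]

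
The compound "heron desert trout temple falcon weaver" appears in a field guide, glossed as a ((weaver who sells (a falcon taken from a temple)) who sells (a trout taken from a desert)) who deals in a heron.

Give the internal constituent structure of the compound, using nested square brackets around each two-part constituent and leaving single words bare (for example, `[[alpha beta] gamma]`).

At the top level: head "weaver" (specifically "desert trout temple falcon weaver"); modifier "heron".
"desert trout temple falcon weaver" → head "weaver" (specifically "temple falcon weaver"), modifier "desert trout".
"desert trout" → head "trout", modifier "desert".
"temple falcon weaver" → head "weaver", modifier "temple falcon".
"temple falcon" → head "falcon", modifier "temple".
So the structure is [heron [[desert trout] [[temple falcon] weaver]]].

[heron [[desert trout] [[temple falcon] weaver]]]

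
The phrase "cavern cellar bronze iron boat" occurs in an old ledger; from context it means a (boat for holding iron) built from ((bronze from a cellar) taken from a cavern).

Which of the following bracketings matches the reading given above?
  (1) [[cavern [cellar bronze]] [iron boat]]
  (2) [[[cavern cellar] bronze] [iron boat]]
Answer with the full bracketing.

[[cavern [cellar bronze]] [iron boat]]

The paraphrase's head is the "boat" part ("iron boat"); its modifier is "cavern cellar bronze".
That top-level split, carried through the inner groups, gives [[cavern [cellar bronze]] [iron boat]].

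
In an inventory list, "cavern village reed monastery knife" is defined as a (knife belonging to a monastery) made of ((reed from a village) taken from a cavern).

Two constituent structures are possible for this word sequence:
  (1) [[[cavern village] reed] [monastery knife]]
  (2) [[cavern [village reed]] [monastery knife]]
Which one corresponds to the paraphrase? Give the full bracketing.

The paraphrase's head is the "knife" part ("monastery knife"); its modifier is "cavern village reed".
That top-level split, carried through the inner groups, gives [[cavern [village reed]] [monastery knife]].

[[cavern [village reed]] [monastery knife]]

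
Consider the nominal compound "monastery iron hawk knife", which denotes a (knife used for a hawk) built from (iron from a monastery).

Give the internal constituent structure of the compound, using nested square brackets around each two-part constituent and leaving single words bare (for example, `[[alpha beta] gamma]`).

Overall it is a kind of knife (specifically "hawk knife"); the modifier is "monastery iron".
Within "monastery iron", the head is "iron" and the modifier is "monastery".
Within "hawk knife", the head is "knife" and the modifier is "hawk".
Putting it together: [[monastery iron] [hawk knife]].

[[monastery iron] [hawk knife]]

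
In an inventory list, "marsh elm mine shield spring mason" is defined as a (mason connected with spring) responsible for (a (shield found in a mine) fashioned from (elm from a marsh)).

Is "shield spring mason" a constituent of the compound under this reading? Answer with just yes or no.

The top-level split is [marsh elm mine shield] [spring mason]; the full structure is [[[marsh elm] [mine shield]] [spring mason]].
"shield spring mason" straddles a constituent boundary, so it is not a single unit.

no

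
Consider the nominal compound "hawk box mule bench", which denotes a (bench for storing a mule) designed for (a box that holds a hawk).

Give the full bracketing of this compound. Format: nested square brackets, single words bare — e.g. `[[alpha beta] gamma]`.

Whole compound: head "bench" (specifically "mule bench"), modifier "hawk box".
"hawk box" → head "box", modifier "hawk".
"mule bench" → head "bench", modifier "mule".
Assembled: [[hawk box] [mule bench]].

[[hawk box] [mule bench]]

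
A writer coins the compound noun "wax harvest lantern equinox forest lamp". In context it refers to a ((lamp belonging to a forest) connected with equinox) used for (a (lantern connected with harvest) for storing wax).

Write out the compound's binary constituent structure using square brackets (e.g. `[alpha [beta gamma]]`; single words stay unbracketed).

[[wax [harvest lantern]] [equinox [forest lamp]]]

Overall it is a kind of lamp (specifically "equinox forest lamp"); the modifier is "wax harvest lantern".
"wax harvest lantern" → head "lantern" (specifically "harvest lantern"), modifier "wax".
"harvest lantern" → head "lantern", modifier "harvest".
"equinox forest lamp" → head "lamp" (specifically "forest lamp"), modifier "equinox".
"forest lamp" → head "lamp", modifier "forest".
So the structure is [[wax [harvest lantern]] [equinox [forest lamp]]].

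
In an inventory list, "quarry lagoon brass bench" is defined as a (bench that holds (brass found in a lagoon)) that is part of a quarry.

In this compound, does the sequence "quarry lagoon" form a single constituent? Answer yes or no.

The top-level split is [quarry] [lagoon brass bench]; the full structure is [quarry [[lagoon brass] bench]].
"quarry lagoon" straddles a constituent boundary, so it is not a single unit.

no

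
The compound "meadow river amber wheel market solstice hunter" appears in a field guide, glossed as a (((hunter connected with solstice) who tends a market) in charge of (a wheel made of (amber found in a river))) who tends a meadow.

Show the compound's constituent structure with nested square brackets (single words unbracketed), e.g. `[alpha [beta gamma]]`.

Whole compound: head "hunter" (specifically "river amber wheel market solstice hunter"), modifier "meadow".
Within "river amber wheel market solstice hunter", the head is "hunter" (specifically "market solstice hunter") and the modifier is "river amber wheel".
Within "river amber wheel", the head is "wheel" and the modifier is "river amber".
Within "river amber", the head is "amber" and the modifier is "river".
Within "market solstice hunter", the head is "hunter" (specifically "solstice hunter") and the modifier is "market".
Within "solstice hunter", the head is "hunter" and the modifier is "solstice".
Putting it together: [meadow [[[river amber] wheel] [market [solstice hunter]]]].

[meadow [[[river amber] wheel] [market [solstice hunter]]]]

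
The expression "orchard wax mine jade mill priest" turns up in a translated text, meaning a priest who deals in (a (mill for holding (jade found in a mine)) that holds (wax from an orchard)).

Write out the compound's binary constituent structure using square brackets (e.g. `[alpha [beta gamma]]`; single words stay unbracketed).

Overall it is a kind of priest; the modifier is "orchard wax mine jade mill".
"orchard wax mine jade mill" → head "mill" (specifically "mine jade mill"), modifier "orchard wax".
"orchard wax" → head "wax", modifier "orchard".
"mine jade mill" → head "mill", modifier "mine jade".
"mine jade" → head "jade", modifier "mine".
So the structure is [[[orchard wax] [[mine jade] mill]] priest].

[[[orchard wax] [[mine jade] mill]] priest]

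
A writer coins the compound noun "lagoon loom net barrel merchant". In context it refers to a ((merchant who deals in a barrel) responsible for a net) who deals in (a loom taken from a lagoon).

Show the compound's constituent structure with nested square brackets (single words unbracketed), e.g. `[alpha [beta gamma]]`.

At the top level: head "merchant" (specifically "net barrel merchant"); modifier "lagoon loom".
"lagoon loom" → head "loom", modifier "lagoon".
"net barrel merchant" → head "merchant" (specifically "barrel merchant"), modifier "net".
"barrel merchant" → head "merchant", modifier "barrel".
Assembled: [[lagoon loom] [net [barrel merchant]]].

[[lagoon loom] [net [barrel merchant]]]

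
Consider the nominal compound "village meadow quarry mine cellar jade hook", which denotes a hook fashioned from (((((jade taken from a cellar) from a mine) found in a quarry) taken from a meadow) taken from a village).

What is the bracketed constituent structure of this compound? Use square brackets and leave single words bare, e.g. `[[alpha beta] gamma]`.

Whole compound: head "hook", modifier "village meadow quarry mine cellar jade".
Within "village meadow quarry mine cellar jade", the head is "jade" (specifically "meadow quarry mine cellar jade") and the modifier is "village".
Within "meadow quarry mine cellar jade", the head is "jade" (specifically "quarry mine cellar jade") and the modifier is "meadow".
Within "quarry mine cellar jade", the head is "jade" (specifically "mine cellar jade") and the modifier is "quarry".
Within "mine cellar jade", the head is "jade" (specifically "cellar jade") and the modifier is "mine".
Within "cellar jade", the head is "jade" and the modifier is "cellar".
Putting it together: [[village [meadow [quarry [mine [cellar jade]]]]] hook].

[[village [meadow [quarry [mine [cellar jade]]]]] hook]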